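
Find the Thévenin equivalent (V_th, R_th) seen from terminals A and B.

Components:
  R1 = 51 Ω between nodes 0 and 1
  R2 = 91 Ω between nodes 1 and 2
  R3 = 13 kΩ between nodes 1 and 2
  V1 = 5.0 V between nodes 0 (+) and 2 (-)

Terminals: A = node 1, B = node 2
Step 1 — V_th is the open-circuit voltage V_A - V_B (nothing connected across the terminals).
Nodal analysis, taking node 2 as the 0 V reference.
Source V1 fixes V_0 = 5 V.
KCL at each unknown node (sum of currents leaving = 0; resistances in Ω):
  Node 1: (V_1 - 5)/51 + (V_1 - 0)/91 + (V_1 - 0)/13000 = 0
Collecting terms: 0.03067 × V_1 = 0.09804  =>  V_1 = 3.196 V
V_th = V_1 - V_2 = 3.196 - 0 = 3.196 V
Step 2 — R_th: zero the source — replace V1 by a short circuit (node 2 merges into node 0) — and find the resistance seen between A (node 1) and B (node 0).
Reduce the network between node 1 (A) and node 0 (B) by series/parallel combination:
  Rp1 = R1 ‖ R2 ‖ R3 (parallel, all between nodes 0 and 1) = 1/(1/51 + 1/91 + 1/13000) = 32.6 Ω
R_th = 32.6 Ω

Final answer: V_th = 3.196 V, R_th = 32.6 Ω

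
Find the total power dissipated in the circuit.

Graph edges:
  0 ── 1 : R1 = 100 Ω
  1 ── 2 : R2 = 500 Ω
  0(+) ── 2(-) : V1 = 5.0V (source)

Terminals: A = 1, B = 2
Nodal analysis, taking node 2 as the 0 V reference.
Source V1 fixes V_0 = 5 V.
KCL at each unknown node (sum of currents leaving = 0; resistances in Ω):
  Node 1: (V_1 - 5)/100 + (V_1 - 0)/500 = 0
Collecting terms: 0.012 × V_1 = 0.05  =>  V_1 = 4.167 V
Power in each resistor, P = (ΔV)²/R:
  P_R1 = (5 - 4.167)²/100 = 0.006944 W
  P_R2 = (4.167 - 0)²/500 = 0.03472 W
P_total = P_R1 + P_R2 = 0.04167 W

Final answer: 0.04167 W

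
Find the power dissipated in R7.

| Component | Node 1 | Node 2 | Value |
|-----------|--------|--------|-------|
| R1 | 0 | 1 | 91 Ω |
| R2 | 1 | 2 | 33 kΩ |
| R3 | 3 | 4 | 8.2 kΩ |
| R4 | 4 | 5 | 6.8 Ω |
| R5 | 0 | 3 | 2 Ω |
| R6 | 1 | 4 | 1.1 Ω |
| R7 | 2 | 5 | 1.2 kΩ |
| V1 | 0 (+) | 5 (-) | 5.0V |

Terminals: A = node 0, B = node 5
Nodal analysis, taking node 5 as the 0 V reference.
Source V1 fixes V_0 = 5 V.
KCL at each unknown node (sum of currents leaving = 0; resistances in Ω):
  Node 1: (V_1 - 5)/91 + (V_1 - V_2)/33000 + (V_1 - V_4)/1.1 = 0
  Node 2: (V_2 - V_1)/33000 + (V_2 - 0)/1200 = 0
  Node 3: (V_3 - V_4)/8200 + (V_3 - 5)/2 = 0
  Node 4: (V_4 - V_3)/8200 + (V_4 - 0)/6.8 + (V_4 - V_1)/1.1 = 0
Collecting terms (coefficients in siemens):
  0.9201·V_1 - 0.0000303·V_2 - 0.9091·V_4 = 0.05495
  0.0008636·V_2 - 0.0000303·V_1 = 0
  0.5001·V_3 - 0.000122·V_4 = 2.5
  1.056·V_4 - 0.9091·V_1 - 0.000122·V_3 = 0
Solving these 4 simultaneous equations (Gaussian elimination) gives:
  V_1 = 0.4029 V, V_2 = 0.01414 V, V_3 = 4.999 V, V_4 = 0.3473 V
I_R7 = (V_2 - V_5)/R7 = (0.01414 - 0)/1200 = 0.00001178 A
P_R7 = I_R7² × R7 = (0.00001178)² × 1200 = 0.0000001665 W

Final answer: 1.665e-07 W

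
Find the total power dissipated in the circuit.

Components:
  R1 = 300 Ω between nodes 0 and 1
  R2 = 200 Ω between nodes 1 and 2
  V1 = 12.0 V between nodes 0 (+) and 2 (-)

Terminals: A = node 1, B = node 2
Nodal analysis, taking node 2 as the 0 V reference.
Source V1 fixes V_0 = 12 V.
KCL at each unknown node (sum of currents leaving = 0; resistances in Ω):
  Node 1: (V_1 - 12)/300 + (V_1 - 0)/200 = 0
Collecting terms: 0.008333 × V_1 = 0.04  =>  V_1 = 4.8 V
Power in each resistor, P = (ΔV)²/R:
  P_R1 = (12 - 4.8)²/300 = 0.1728 W
  P_R2 = (4.8 - 0)²/200 = 0.1152 W
P_total = P_R1 + P_R2 = 0.288 W

Final answer: 0.288 W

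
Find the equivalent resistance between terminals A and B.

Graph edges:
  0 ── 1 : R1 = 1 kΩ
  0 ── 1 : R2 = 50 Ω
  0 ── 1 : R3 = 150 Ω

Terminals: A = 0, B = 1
Reduce the network between node 0 (A) and node 1 (B) by series/parallel combination:
  Rp1 = R1 ‖ R2 ‖ R3 (parallel, all between nodes 0 and 1) = 1/(1/1000 + 1/50 + 1/150) = 36.14 Ω
R_eq = 36.14 Ω

Final answer: 36.14 Ω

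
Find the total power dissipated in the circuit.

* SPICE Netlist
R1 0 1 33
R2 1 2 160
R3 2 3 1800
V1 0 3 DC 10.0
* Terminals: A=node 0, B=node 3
Nodal analysis, taking node 3 as the 0 V reference.
Source V1 fixes V_0 = 10 V.
KCL at each unknown node (sum of currents leaving = 0; resistances in Ω):
  Node 1: (V_1 - 10)/33 + (V_1 - V_2)/160 = 0
  Node 2: (V_2 - V_1)/160 + (V_2 - 0)/1800 = 0
Collecting terms (coefficients in siemens):
  0.03655·V_1 - 0.00625·V_2 = 0.303
  0.006806·V_2 - 0.00625·V_1 = 0
Determinant D = (0.03655)(0.006806) - (-0.00625)(-0.00625) = 0.0002097
V_1 = [(0.303)(0.006806) - (-0.00625)(0)]/D = 9.834 V
V_2 = [(0.03655)(0) - (0.303)(-0.00625)]/D = 9.032 V
Power in each resistor, P = (ΔV)²/R:
  P_R1 = (10 - 9.834)²/33 = 0.0008308 W
  P_R2 = (9.834 - 9.032)²/160 = 0.004028 W
  P_R3 = (9.032 - 0)²/1800 = 0.04532 W
P_total = P_R1 + P_R2 + P_R3 = 0.05018 W

Final answer: 0.05018 W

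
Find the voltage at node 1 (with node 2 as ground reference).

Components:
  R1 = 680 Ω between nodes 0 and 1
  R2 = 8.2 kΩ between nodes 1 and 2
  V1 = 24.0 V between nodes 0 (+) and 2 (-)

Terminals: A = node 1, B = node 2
Nodal analysis, taking node 2 as the 0 V reference.
Source V1 fixes V_0 = 24 V.
KCL at each unknown node (sum of currents leaving = 0; resistances in Ω):
  Node 1: (V_1 - 24)/680 + (V_1 - 0)/8200 = 0
Collecting terms: 0.001593 × V_1 = 0.03529  =>  V_1 = 22.16 V
The requested potential is V_1 = 22.16 V.

Final answer: V_1 = 22.16 V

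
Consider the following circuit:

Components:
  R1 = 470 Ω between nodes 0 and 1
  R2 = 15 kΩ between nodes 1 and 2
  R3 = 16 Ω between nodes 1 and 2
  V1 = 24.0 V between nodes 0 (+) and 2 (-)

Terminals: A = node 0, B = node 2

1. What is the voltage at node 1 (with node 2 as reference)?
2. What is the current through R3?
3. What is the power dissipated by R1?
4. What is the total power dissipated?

Nodal analysis, taking node 2 as the 0 V reference.
Source V1 fixes V_0 = 24 V.
KCL at each unknown node (sum of currents leaving = 0; resistances in Ω):
  Node 1: (V_1 - 24)/470 + (V_1 - 0)/15000 + (V_1 - 0)/16 = 0
Collecting terms: 0.06469 × V_1 = 0.05106  =>  V_1 = 0.7893 V
Part 1:
  Read off the nodal solution: V_1 = 0.7893 V
Part 2:
  I_R3 = (V_1 - V_2)/R3 = (0.7893 - 0)/16 = 0.04933 A
  Magnitude: I_R3 = 0.04933 A
Part 3:
  I_R1 = (V_0 - V_1)/R1 = (24 - 0.7893)/470 = 0.04938 A
  P_R1 = I_R1² × R1 = (0.04938)² × 470 = 1.146 W
Part 4:
  Power in each resistor, P = (ΔV)²/R:
    P_R1 = (24 - 0.7893)²/470 = 1.146 W
    P_R2 = (0.7893 - 0)²/15000 = 0.00004153 W
    P_R3 = (0.7893 - 0)²/16 = 0.03894 W
  P_total = P_R1 + P_R2 + P_R3 = 1.185 W

Final answers:
1. V_1 = 0.7893 V
2. I_R3 = 0.04933 A
3. P_R1 = 1.146 W
4. P_total = 1.185 W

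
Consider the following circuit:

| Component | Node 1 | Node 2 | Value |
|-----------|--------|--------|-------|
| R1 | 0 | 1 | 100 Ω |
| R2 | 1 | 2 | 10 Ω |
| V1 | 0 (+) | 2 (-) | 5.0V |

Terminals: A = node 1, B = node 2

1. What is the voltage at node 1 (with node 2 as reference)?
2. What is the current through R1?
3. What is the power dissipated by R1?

Nodal analysis, taking node 2 as the 0 V reference.
Source V1 fixes V_0 = 5 V.
KCL at each unknown node (sum of currents leaving = 0; resistances in Ω):
  Node 1: (V_1 - 5)/100 + (V_1 - 0)/10 = 0
Collecting terms: 0.11 × V_1 = 0.05  =>  V_1 = 0.4545 V
Part 1:
  Read off the nodal solution: V_1 = 0.4545 V
Part 2:
  I_R1 = (V_0 - V_1)/R1 = (5 - 0.4545)/100 = 0.04545 A
  Magnitude: I_R1 = 0.04545 A
Part 3:
  I_R1 = (V_0 - V_1)/R1 = (5 - 0.4545)/100 = 0.04545 A
  P_R1 = I_R1² × R1 = (0.04545)² × 100 = 0.2066 W

Final answers:
1. V_1 = 0.4545 V
2. I_R1 = 0.04545 A
3. P_R1 = 0.2066 W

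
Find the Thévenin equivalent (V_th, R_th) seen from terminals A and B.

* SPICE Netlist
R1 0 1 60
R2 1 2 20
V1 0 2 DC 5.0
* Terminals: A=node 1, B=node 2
Step 1 — V_th is the open-circuit voltage V_A - V_B (nothing connected across the terminals).
Nodal analysis, taking node 2 as the 0 V reference.
Source V1 fixes V_0 = 5 V.
KCL at each unknown node (sum of currents leaving = 0; resistances in Ω):
  Node 1: (V_1 - 5)/60 + (V_1 - 0)/20 = 0
Collecting terms: 0.06667 × V_1 = 0.08333  =>  V_1 = 1.25 V
V_th = V_1 - V_2 = 1.25 - 0 = 1.25 V
Step 2 — R_th: zero the source — replace V1 by a short circuit (node 2 merges into node 0) — and find the resistance seen between A (node 1) and B (node 0).
Reduce the network between node 1 (A) and node 0 (B) by series/parallel combination:
  Rp1 = R1 ‖ R2 (parallel, both between nodes 0 and 1) = 1/(1/60 + 1/20) = 15 Ω
R_th = 15 Ω

Final answer: V_th = 1.25 V, R_th = 15 Ω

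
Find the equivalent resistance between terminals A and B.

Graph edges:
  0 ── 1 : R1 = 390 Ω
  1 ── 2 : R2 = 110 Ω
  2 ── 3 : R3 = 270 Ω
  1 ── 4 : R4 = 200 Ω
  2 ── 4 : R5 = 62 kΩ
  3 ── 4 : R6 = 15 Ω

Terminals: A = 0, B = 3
The network is not a plain series/parallel combination. Inject a 1 A test current into terminal A (node 0) and return it from terminal B (node 3); then R_eq = V_A / (1 A).
Nodal analysis, taking node 3 as the 0 V reference.
Current source I_test pushes 1 A into node 0 and draws it out of node 3.
KCL at each unknown node (sum of currents leaving = 0; resistances in Ω):
  Node 0: (V_0 - V_1)/390 - 1 = 0
  Node 1: (V_1 - V_0)/390 + (V_1 - V_2)/110 + (V_1 - V_4)/200 = 0
  Node 2: (V_2 - V_1)/110 + (V_2 - 0)/270 + (V_2 - V_4)/62000 = 0
  Node 4: (V_4 - V_1)/200 + (V_4 - V_2)/62000 + (V_4 - 0)/15 = 0
Collecting terms (coefficients in siemens):
  0.002564·V_0 - 0.002564·V_1 = 1
  0.01666·V_1 - 0.002564·V_0 - 0.009091·V_2 - 0.005·V_4 = 0
  0.01281·V_2 - 0.009091·V_1 - 0.00001613·V_4 = 0
  0.07168·V_4 - 0.005·V_1 - 0.00001613·V_2 = 0
Solving these 4 simultaneous equations (Gaussian elimination) gives:
  V_0 = 527.2 V, V_1 = 137.2 V, V_2 = 97.36 V, V_4 = 9.591 V
R_eq = V_0 / 1 A = 527.2 Ω

Final answer: 527.2 Ω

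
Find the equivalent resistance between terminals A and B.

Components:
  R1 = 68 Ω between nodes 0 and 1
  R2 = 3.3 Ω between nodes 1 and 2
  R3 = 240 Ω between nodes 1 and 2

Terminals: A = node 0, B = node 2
Reduce the network between node 0 (A) and node 2 (B) by series/parallel combination:
  Rp1 = R2 ‖ R3 (parallel, both between nodes 1 and 2) = 1/(1/3.3 + 1/240) = 3.255 Ω
  Rs1 = R1 + Rp1 (series, joined only at node 1) = 68 + 3.255 = 71.26 Ω
R_eq = 71.26 Ω

Final answer: 71.26 Ω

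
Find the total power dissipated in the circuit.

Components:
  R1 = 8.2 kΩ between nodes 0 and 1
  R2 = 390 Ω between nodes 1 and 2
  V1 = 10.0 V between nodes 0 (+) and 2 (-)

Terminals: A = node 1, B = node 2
Nodal analysis, taking node 2 as the 0 V reference.
Source V1 fixes V_0 = 10 V.
KCL at each unknown node (sum of currents leaving = 0; resistances in Ω):
  Node 1: (V_1 - 10)/8200 + (V_1 - 0)/390 = 0
Collecting terms: 0.002686 × V_1 = 0.00122  =>  V_1 = 0.454 V
Power in each resistor, P = (ΔV)²/R:
  P_R1 = (10 - 0.454)²/8200 = 0.01111 W
  P_R2 = (0.454 - 0)²/390 = 0.0005285 W
P_total = P_R1 + P_R2 = 0.01164 W

Final answer: 0.01164 W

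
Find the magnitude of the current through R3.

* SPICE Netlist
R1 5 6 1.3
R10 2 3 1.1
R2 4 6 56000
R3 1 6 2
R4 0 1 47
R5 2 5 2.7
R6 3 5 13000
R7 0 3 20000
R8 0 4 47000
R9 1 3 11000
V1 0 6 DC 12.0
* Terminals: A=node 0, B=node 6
Nodal analysis, taking node 6 as the 0 V reference.
Source V1 fixes V_0 = 12 V.
KCL at each unknown node (sum of currents leaving = 0; resistances in Ω):
  Node 1: (V_1 - 0)/2 + (V_1 - 12)/47 + (V_1 - V_3)/11000 = 0
  Node 2: (V_2 - V_5)/2.7 + (V_2 - V_3)/1.1 = 0
  Node 3: (V_3 - V_5)/13000 + (V_3 - 12)/20000 + (V_3 - V_1)/11000 + (V_3 - V_2)/1.1 = 0
  Node 4: (V_4 - 0)/56000 + (V_4 - 12)/47000 = 0
  Node 5: (V_5 - 0)/1.3 + (V_5 - V_2)/2.7 + (V_5 - V_3)/13000 = 0
Collecting terms (coefficients in siemens):
  0.5214·V_1 - 0.00009091·V_3 = 0.2553
  1.279·V_2 - 0.9091·V_3 - 0.3704·V_5 = 0
  0.9093·V_3 - 0.00009091·V_1 - 0.9091·V_2 - 0.00007692·V_5 = 0.0006
  0.00003913·V_4 = 0.0002553
  1.14·V_5 - 0.3704·V_2 - 0.00007692·V_3 = 0
Solving these 5 simultaneous equations (Gaussian elimination) gives:
  V_1 = 0.4897 V, V_2 = 0.002576 V, V_3 = 0.003284 V, V_4 = 6.524 V
  V_5 = 0.0008373 V
I_R3 = (V_1 - V_6)/R3 = (0.4897 - 0)/2 = 0.2449 A
|I_R3| = 0.2449 A

Final answer: |I_R3| = 0.2449 A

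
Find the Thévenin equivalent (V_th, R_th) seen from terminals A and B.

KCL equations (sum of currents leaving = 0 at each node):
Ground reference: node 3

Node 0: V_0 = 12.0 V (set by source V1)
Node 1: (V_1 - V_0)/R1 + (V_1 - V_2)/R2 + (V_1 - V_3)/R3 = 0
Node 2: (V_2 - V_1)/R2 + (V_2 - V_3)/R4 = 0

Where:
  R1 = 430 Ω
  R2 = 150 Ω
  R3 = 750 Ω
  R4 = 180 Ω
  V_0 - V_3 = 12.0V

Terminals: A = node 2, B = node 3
Step 1 — V_th is the open-circuit voltage V_A - V_B (nothing connected across the terminals).
Nodal analysis, taking node 3 as the 0 V reference.
Source V1 fixes V_0 = 12 V.
KCL at each unknown node (sum of currents leaving = 0; resistances in Ω):
  Node 1: (V_1 - 12)/430 + (V_1 - V_2)/150 + (V_1 - 0)/750 = 0
  Node 2: (V_2 - V_1)/150 + (V_2 - 0)/180 = 0
Collecting terms (coefficients in siemens):
  0.01033·V_1 - 0.006667·V_2 = 0.02791
  0.01222·V_2 - 0.006667·V_1 = 0
Determinant D = (0.01033)(0.01222) - (-0.006667)(-0.006667) = 0.00008176
V_1 = [(0.02791)(0.01222) - (-0.006667)(0)]/D = 4.172 V
V_2 = [(0.01033)(0) - (0.02791)(-0.006667)]/D = 2.276 V
V_th = V_2 - V_3 = 2.276 - 0 = 2.276 V
Step 2 — R_th: zero the source — replace V1 by a short circuit (node 3 merges into node 0) — and find the resistance seen between A (node 2) and B (node 0).
Reduce the network between node 2 (A) and node 0 (B) by series/parallel combination:
  Rp1 = R1 ‖ R3 (parallel, both between nodes 0 and 1) = 1/(1/430 + 1/750) = 273.3 Ω
  Rs1 = R2 + Rp1 (series, joined only at node 1) = 150 + 273.3 = 423.3 Ω
  Rp2 = R4 ‖ Rs1 (parallel, both between nodes 0 and 2) = 1/(1/180 + 1/423.3) = 126.3 Ω
R_th = 126.3 Ω

Final answer: V_th = 2.276 V, R_th = 126.3 Ω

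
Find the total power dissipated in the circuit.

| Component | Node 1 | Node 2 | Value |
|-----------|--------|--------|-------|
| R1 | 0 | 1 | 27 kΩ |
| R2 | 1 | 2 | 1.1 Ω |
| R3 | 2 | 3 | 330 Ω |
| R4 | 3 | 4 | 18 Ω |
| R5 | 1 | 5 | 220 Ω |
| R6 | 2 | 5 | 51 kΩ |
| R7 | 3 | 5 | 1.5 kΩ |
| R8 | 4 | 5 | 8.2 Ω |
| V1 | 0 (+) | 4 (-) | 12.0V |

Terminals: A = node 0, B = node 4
Nodal analysis, taking node 4 as the 0 V reference.
Source V1 fixes V_0 = 12 V.
KCL at each unknown node (sum of currents leaving = 0; resistances in Ω):
  Node 1: (V_1 - 12)/27000 + (V_1 - V_2)/1.1 + (V_1 - V_5)/220 = 0
  Node 2: (V_2 - V_1)/1.1 + (V_2 - V_3)/330 + (V_2 - V_5)/51000 = 0
  Node 3: (V_3 - V_2)/330 + (V_3 - 0)/18 + (V_3 - V_5)/1500 = 0
  Node 5: (V_5 - V_1)/220 + (V_5 - V_2)/51000 + (V_5 - V_3)/1500 + (V_5 - 0)/8.2 = 0
Collecting terms (coefficients in siemens):
  0.9137·V_1 - 0.9091·V_2 - 0.004545·V_5 = 0.0004444
  0.9121·V_2 - 0.9091·V_1 - 0.00303·V_3 - 0.00001961·V_5 = 0
  0.05925·V_3 - 0.00303·V_2 - 0.0006667·V_5 = 0
  0.1272·V_5 - 0.004545·V_1 - 0.00001961·V_2 - 0.0006667·V_3 = 0
Solving these 4 simultaneous equations (Gaussian elimination) gives:
  V_1 = 0.06087 V, V_2 = 0.06067 V, V_3 = 0.003128 V, V_5 = 0.002201 V
Power in each resistor, P = (ΔV)²/R:
  P_R1 = (12 - 0.06087)²/27000 = 0.005279 W
  P_R2 = (0.06087 - 0.06067)²/1.1 = 0.00000003389 W
  P_R3 = (0.06067 - 0.003128)²/330 = 0.00001003 W
  P_R4 = (0.003128 - 0)²/18 = 0.0000005435 W
  P_R5 = (0.06087 - 0.002201)²/220 = 0.00001564 W
  P_R6 = (0.06067 - 0.002201)²/51000 = 0.00000006704 W
  P_R7 = (0.003128 - 0.002201)²/1500 = 0.0000000005725 W
  P_R8 = (0 - 0.002201)²/8.2 = 0.0000005908 W
P_total = P_R1 + P_R2 + P_R3 + P_R4 + P_R5 + P_R6 + P_R7 + P_R8 = 0.005306 W

Final answer: 0.005306 W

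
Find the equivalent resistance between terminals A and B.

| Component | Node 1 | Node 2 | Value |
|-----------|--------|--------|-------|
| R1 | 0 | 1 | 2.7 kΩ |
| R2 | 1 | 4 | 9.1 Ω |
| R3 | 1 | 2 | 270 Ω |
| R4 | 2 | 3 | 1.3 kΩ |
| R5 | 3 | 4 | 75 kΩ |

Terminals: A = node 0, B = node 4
Reduce the network between node 0 (A) and node 4 (B) by series/parallel combination:
  Rs1 = R3 + R4 (series, joined only at node 2) = 270 + 1300 = 1570 Ω
  Rs2 = R5 + Rs1 (series, joined only at node 3) = 75000 + 1570 = 76570 Ω
  Rp1 = R2 ‖ Rs2 (parallel, both between nodes 1 and 4) = 1/(1/9.1 + 1/76570) = 9.099 Ω
  Rs3 = R1 + Rp1 (series, joined only at node 1) = 2700 + 9.099 = 2709 Ω
R_eq = 2.709 kΩ

Final answer: 2.709 kΩ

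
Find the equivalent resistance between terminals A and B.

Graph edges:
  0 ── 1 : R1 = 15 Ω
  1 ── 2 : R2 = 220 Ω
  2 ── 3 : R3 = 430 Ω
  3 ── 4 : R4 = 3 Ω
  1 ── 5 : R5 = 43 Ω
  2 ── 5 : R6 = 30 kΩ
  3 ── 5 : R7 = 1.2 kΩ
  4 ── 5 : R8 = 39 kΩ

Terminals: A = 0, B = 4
The network is not a plain series/parallel combination. Inject a 1 A test current into terminal A (node 0) and return it from terminal B (node 4); then R_eq = V_A / (1 A).
Nodal analysis, taking node 4 as the 0 V reference.
Current source I_test pushes 1 A into node 0 and draws it out of node 4.
KCL at each unknown node (sum of currents leaving = 0; resistances in Ω):
  Node 0: (V_0 - V_1)/15 - 1 = 0
  Node 1: (V_1 - V_0)/15 + (V_1 - V_2)/220 + (V_1 - V_5)/43 = 0
  Node 2: (V_2 - V_1)/220 + (V_2 - V_3)/430 + (V_2 - V_5)/30000 = 0
  Node 3: (V_3 - V_2)/430 + (V_3 - 0)/3 + (V_3 - V_5)/1200 = 0
  Node 5: (V_5 - V_1)/43 + (V_5 - V_2)/30000 + (V_5 - V_3)/1200 + (V_5 - 0)/39000 = 0
Collecting terms (coefficients in siemens):
  0.06667·V_0 - 0.06667·V_1 = 1
  0.09447·V_1 - 0.06667·V_0 - 0.004545·V_2 - 0.02326·V_5 = 0
  0.006904·V_2 - 0.004545·V_1 - 0.002326·V_3 - 0.00003333·V_5 = 0
  0.3365·V_3 - 0.002326·V_2 - 0.0008333·V_5 = 0
  0.02415·V_5 - 0.02326·V_1 - 0.00003333·V_2 - 0.0008333·V_3 = 0
Solving these 5 simultaneous equations (Gaussian elimination) gives:
  V_0 = 439.9 V, V_1 = 424.9 V, V_2 = 282.7 V, V_3 = 2.968 V
  V_5 = 409.7 V
R_eq = V_0 / 1 A = 439.9 Ω

Final answer: 439.9 Ω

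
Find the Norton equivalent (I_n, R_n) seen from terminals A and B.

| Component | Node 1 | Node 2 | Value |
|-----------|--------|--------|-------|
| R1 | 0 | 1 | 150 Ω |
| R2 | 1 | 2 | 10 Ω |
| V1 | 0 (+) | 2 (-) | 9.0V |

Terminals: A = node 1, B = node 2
Find the Thévenin equivalent first; then I_n = V_th/R_th and R_n = R_th.
Step 1 — V_th is the open-circuit voltage V_A - V_B (nothing connected across the terminals).
Nodal analysis, taking node 2 as the 0 V reference.
Source V1 fixes V_0 = 9 V.
KCL at each unknown node (sum of currents leaving = 0; resistances in Ω):
  Node 1: (V_1 - 9)/150 + (V_1 - 0)/10 = 0
Collecting terms: 0.1067 × V_1 = 0.06  =>  V_1 = 0.5625 V
V_th = V_1 - V_2 = 0.5625 - 0 = 0.5625 V
Step 2 — R_th: zero the source — replace V1 by a short circuit (node 2 merges into node 0) — and find the resistance seen between A (node 1) and B (node 0).
Reduce the network between node 1 (A) and node 0 (B) by series/parallel combination:
  Rp1 = R1 ‖ R2 (parallel, both between nodes 0 and 1) = 1/(1/150 + 1/10) = 9.375 Ω
R_th = 9.375 Ω
I_n = V_th/R_th = 0.5625/9.375 = 0.06 A, and R_n = R_th = 9.375 Ω

Final answer: I_n = 0.06 A, R_n = 9.375 Ω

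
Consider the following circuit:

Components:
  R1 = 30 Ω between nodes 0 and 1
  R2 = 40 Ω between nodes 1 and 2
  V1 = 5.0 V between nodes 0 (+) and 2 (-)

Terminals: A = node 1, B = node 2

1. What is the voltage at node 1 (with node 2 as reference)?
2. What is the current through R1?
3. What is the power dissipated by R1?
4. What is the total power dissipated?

Nodal analysis, taking node 2 as the 0 V reference.
Source V1 fixes V_0 = 5 V.
KCL at each unknown node (sum of currents leaving = 0; resistances in Ω):
  Node 1: (V_1 - 5)/30 + (V_1 - 0)/40 = 0
Collecting terms: 0.05833 × V_1 = 0.1667  =>  V_1 = 2.857 V
Part 1:
  Read off the nodal solution: V_1 = 2.857 V
Part 2:
  I_R1 = (V_0 - V_1)/R1 = (5 - 2.857)/30 = 0.07143 A
  Magnitude: I_R1 = 0.07143 A
Part 3:
  I_R1 = (V_0 - V_1)/R1 = (5 - 2.857)/30 = 0.07143 A
  P_R1 = I_R1² × R1 = (0.07143)² × 30 = 0.1531 W
Part 4:
  Power in each resistor, P = (ΔV)²/R:
    P_R1 = (5 - 2.857)²/30 = 0.1531 W
    P_R2 = (2.857 - 0)²/40 = 0.2041 W
  P_total = P_R1 + P_R2 = 0.3571 W

Final answers:
1. V_1 = 2.857 V
2. I_R1 = 0.07143 A
3. P_R1 = 0.1531 W
4. P_total = 0.3571 W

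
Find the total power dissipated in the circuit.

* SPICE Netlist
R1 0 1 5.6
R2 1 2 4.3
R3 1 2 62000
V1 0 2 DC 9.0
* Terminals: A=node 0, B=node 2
Nodal analysis, taking node 2 as the 0 V reference.
Source V1 fixes V_0 = 9 V.
KCL at each unknown node (sum of currents leaving = 0; resistances in Ω):
  Node 1: (V_1 - 9)/5.6 + (V_1 - 0)/4.3 + (V_1 - 0)/62000 = 0
Collecting terms: 0.4111 × V_1 = 1.607  =>  V_1 = 3.909 V
Power in each resistor, P = (ΔV)²/R:
  P_R1 = (9 - 3.909)²/5.6 = 4.628 W
  P_R2 = (3.909 - 0)²/4.3 = 3.553 W
  P_R3 = (3.909 - 0)²/62000 = 0.0002464 W
P_total = P_R1 + P_R2 + P_R3 = 8.182 W

Final answer: 8.182 W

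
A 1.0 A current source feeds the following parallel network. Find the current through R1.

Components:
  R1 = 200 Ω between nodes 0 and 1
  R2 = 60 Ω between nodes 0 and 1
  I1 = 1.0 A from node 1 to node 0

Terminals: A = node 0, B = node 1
All resistors sit directly between nodes 0 and 1, so they are in parallel and share one voltage V; the full source current 1 A splits among them.
1/R_par = 1/200 + 1/60 = 0.02167 S  =>  R_par = 46.15 Ω
V = I × R_par = 1 × 46.15 = 46.15 V
I_R1 = V/R1 = 46.15/200 = 0.2308 A

Final answer: 0.2308 A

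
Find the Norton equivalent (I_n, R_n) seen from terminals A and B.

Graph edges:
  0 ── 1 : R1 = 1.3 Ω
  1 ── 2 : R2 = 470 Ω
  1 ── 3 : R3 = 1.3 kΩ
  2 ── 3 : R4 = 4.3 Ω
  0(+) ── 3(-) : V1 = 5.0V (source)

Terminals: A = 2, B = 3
Find the Thévenin equivalent first; then I_n = V_th/R_th and R_n = R_th.
Step 1 — V_th is the open-circuit voltage V_A - V_B (nothing connected across the terminals).
Nodal analysis, taking node 3 as the 0 V reference.
Source V1 fixes V_0 = 5 V.
KCL at each unknown node (sum of currents leaving = 0; resistances in Ω):
  Node 1: (V_1 - 5)/1.3 + (V_1 - V_2)/470 + (V_1 - 0)/1300 = 0
  Node 2: (V_2 - V_1)/470 + (V_2 - 0)/4.3 = 0
Collecting terms (coefficients in siemens):
  0.7721·V_1 - 0.002128·V_2 = 3.846
  0.2347·V_2 - 0.002128·V_1 = 0
Determinant D = (0.7721)(0.2347) - (-0.002128)(-0.002128) = 0.1812
V_1 = [(3.846)(0.2347) - (-0.002128)(0)]/D = 4.981 V
V_2 = [(0.7721)(0) - (3.846)(-0.002128)]/D = 0.04516 V
V_th = V_2 - V_3 = 0.04516 - 0 = 0.04516 V
Step 2 — R_th: zero the source — replace V1 by a short circuit (node 3 merges into node 0) — and find the resistance seen between A (node 2) and B (node 0).
Reduce the network between node 2 (A) and node 0 (B) by series/parallel combination:
  Rp1 = R1 ‖ R3 (parallel, both between nodes 0 and 1) = 1/(1/1.3 + 1/1300) = 1.299 Ω
  Rs1 = R2 + Rp1 (series, joined only at node 1) = 470 + 1.299 = 471.3 Ω
  Rp2 = R4 ‖ Rs1 (parallel, both between nodes 0 and 2) = 1/(1/4.3 + 1/471.3) = 4.261 Ω
R_th = 4.261 Ω
I_n = V_th/R_th = 0.04516/4.261 = 0.0106 A, and R_n = R_th = 4.261 Ω

Final answer: I_n = 0.0106 A, R_n = 4.261 Ω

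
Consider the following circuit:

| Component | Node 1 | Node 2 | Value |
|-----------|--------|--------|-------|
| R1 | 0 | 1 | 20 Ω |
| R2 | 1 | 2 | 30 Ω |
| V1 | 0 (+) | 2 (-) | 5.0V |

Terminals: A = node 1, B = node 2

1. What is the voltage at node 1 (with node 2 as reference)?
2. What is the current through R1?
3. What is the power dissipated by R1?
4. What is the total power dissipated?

Nodal analysis, taking node 2 as the 0 V reference.
Source V1 fixes V_0 = 5 V.
KCL at each unknown node (sum of currents leaving = 0; resistances in Ω):
  Node 1: (V_1 - 5)/20 + (V_1 - 0)/30 = 0
Collecting terms: 0.08333 × V_1 = 0.25  =>  V_1 = 3 V
Part 1:
  Read off the nodal solution: V_1 = 3 V
Part 2:
  I_R1 = (V_0 - V_1)/R1 = (5 - 3)/20 = 0.1 A
  Magnitude: I_R1 = 0.1 A
Part 3:
  I_R1 = (V_0 - V_1)/R1 = (5 - 3)/20 = 0.1 A
  P_R1 = I_R1² × R1 = (0.1)² × 20 = 0.2 W
Part 4:
  Power in each resistor, P = (ΔV)²/R:
    P_R1 = (5 - 3)²/20 = 0.2 W
    P_R2 = (3 - 0)²/30 = 0.3 W
  P_total = P_R1 + P_R2 = 0.5 W

Final answers:
1. V_1 = 3 V
2. I_R1 = 0.1 A
3. P_R1 = 0.2 W
4. P_total = 0.5 W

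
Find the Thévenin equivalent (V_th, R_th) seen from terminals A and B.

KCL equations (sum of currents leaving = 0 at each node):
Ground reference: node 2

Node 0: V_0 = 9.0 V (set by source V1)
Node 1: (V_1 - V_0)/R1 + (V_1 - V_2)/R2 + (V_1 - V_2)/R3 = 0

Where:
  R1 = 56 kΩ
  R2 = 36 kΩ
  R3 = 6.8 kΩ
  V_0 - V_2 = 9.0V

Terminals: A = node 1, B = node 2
Step 1 — V_th is the open-circuit voltage V_A - V_B (nothing connected across the terminals).
Nodal analysis, taking node 2 as the 0 V reference.
Source V1 fixes V_0 = 9 V.
KCL at each unknown node (sum of currents leaving = 0; resistances in Ω):
  Node 1: (V_1 - 9)/56000 + (V_1 - 0)/36000 + (V_1 - 0)/6800 = 0
Collecting terms: 0.0001927 × V_1 = 0.0001607  =>  V_1 = 0.834 V
V_th = V_1 - V_2 = 0.834 - 0 = 0.834 V
Step 2 — R_th: zero the source — replace V1 by a short circuit (node 2 merges into node 0) — and find the resistance seen between A (node 1) and B (node 0).
Reduce the network between node 1 (A) and node 0 (B) by series/parallel combination:
  Rp1 = R1 ‖ R2 ‖ R3 (parallel, all between nodes 0 and 1) = 1/(1/56000 + 1/36000 + 1/6800) = 5190 Ω
R_th = 5.19 kΩ

Final answer: V_th = 0.834 V, R_th = 5.19 kΩ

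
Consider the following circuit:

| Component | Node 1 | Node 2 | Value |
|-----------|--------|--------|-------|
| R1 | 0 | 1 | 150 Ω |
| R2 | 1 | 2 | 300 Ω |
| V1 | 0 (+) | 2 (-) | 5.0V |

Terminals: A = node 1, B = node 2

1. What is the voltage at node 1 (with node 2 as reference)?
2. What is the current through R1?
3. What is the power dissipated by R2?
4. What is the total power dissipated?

Nodal analysis, taking node 2 as the 0 V reference.
Source V1 fixes V_0 = 5 V.
KCL at each unknown node (sum of currents leaving = 0; resistances in Ω):
  Node 1: (V_1 - 5)/150 + (V_1 - 0)/300 = 0
Collecting terms: 0.01 × V_1 = 0.03333  =>  V_1 = 3.333 V
Part 1:
  Read off the nodal solution: V_1 = 3.333 V
Part 2:
  I_R1 = (V_0 - V_1)/R1 = (5 - 3.333)/150 = 0.01111 A
  Magnitude: I_R1 = 0.01111 A
Part 3:
  I_R2 = (V_1 - V_2)/R2 = (3.333 - 0)/300 = 0.01111 A
  P_R2 = I_R2² × R2 = (0.01111)² × 300 = 0.03704 W
Part 4:
  Power in each resistor, P = (ΔV)²/R:
    P_R1 = (5 - 3.333)²/150 = 0.01852 W
    P_R2 = (3.333 - 0)²/300 = 0.03704 W
  P_total = P_R1 + P_R2 = 0.05556 W

Final answers:
1. V_1 = 3.333 V
2. I_R1 = 0.01111 A
3. P_R2 = 0.03704 W
4. P_total = 0.05556 W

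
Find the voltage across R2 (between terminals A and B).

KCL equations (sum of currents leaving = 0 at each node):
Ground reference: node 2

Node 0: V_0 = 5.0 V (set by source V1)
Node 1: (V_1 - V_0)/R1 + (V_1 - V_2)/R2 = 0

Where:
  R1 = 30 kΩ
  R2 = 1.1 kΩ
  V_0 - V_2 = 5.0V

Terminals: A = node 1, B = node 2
R1 and R2 are in series across V1 (node 0 → node 1 → node 2), and the output A–B is taken across R2, so this is a voltage divider.
Series current: I = V1/(R1 + R2) = 5/(30000 + 1100) = 5/31100 = 0.0001608 A
V_R2 = I × R2 = V1 × R2/(R1 + R2) = 5 × 1100/31100 = 0.1768 V

Final answer: 0.1768 V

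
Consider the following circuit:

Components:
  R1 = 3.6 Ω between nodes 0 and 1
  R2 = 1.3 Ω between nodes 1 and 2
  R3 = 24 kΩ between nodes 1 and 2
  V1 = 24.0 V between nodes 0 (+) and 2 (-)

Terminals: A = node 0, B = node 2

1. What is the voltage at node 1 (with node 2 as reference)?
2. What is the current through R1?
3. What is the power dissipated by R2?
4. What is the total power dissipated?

Nodal analysis, taking node 2 as the 0 V reference.
Source V1 fixes V_0 = 24 V.
KCL at each unknown node (sum of currents leaving = 0; resistances in Ω):
  Node 1: (V_1 - 24)/3.6 + (V_1 - 0)/1.3 + (V_1 - 0)/24000 = 0
Collecting terms: 1.047 × V_1 = 6.667  =>  V_1 = 6.367 V
Part 1:
  Read off the nodal solution: V_1 = 6.367 V
Part 2:
  I_R1 = (V_0 - V_1)/R1 = (24 - 6.367)/3.6 = 4.898 A
  Magnitude: I_R1 = 4.898 A
Part 3:
  I_R2 = (V_1 - V_2)/R2 = (6.367 - 0)/1.3 = 4.898 A
  P_R2 = I_R2² × R2 = (4.898)² × 1.3 = 31.18 W
Part 4:
  Power in each resistor, P = (ΔV)²/R:
    P_R1 = (24 - 6.367)²/3.6 = 86.37 W
    P_R2 = (6.367 - 0)²/1.3 = 31.18 W
    P_R3 = (6.367 - 0)²/24000 = 0.001689 W
  P_total = P_R1 + P_R2 + P_R3 = 117.6 W

Final answers:
1. V_1 = 6.367 V
2. I_R1 = 4.898 A
3. P_R2 = 31.18 W
4. P_total = 117.6 W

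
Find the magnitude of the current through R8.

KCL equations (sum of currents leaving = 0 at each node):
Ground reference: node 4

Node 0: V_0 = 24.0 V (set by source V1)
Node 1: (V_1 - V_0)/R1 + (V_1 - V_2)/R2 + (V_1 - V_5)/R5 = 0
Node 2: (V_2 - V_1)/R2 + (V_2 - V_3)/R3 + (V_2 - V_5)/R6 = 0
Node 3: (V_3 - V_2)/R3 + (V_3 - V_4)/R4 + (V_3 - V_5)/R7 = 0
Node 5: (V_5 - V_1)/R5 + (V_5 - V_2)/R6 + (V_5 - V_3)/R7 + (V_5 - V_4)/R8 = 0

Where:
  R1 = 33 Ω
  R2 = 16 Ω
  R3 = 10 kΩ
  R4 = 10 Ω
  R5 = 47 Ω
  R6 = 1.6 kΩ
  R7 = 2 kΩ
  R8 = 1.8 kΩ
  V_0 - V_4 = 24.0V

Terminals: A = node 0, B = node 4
Nodal analysis, taking node 4 as the 0 V reference.
Source V1 fixes V_0 = 24 V.
KCL at each unknown node (sum of currents leaving = 0; resistances in Ω):
  Node 1: (V_1 - 24)/33 + (V_1 - V_2)/16 + (V_1 - V_5)/47 = 0
  Node 2: (V_2 - V_1)/16 + (V_2 - V_3)/10000 + (V_2 - V_5)/1600 = 0
  Node 3: (V_3 - V_2)/10000 + (V_3 - 0)/10 + (V_3 - V_5)/2000 = 0
  Node 5: (V_5 - V_1)/47 + (V_5 - V_2)/1600 + (V_5 - V_3)/2000 + (V_5 - 0)/1800 = 0
Collecting terms (coefficients in siemens):
  0.1141·V_1 - 0.0625·V_2 - 0.02128·V_5 = 0.7273
  0.06323·V_2 - 0.0625·V_1 - 0.0001·V_3 - 0.000625·V_5 = 0
  0.1006·V_3 - 0.0001·V_2 - 0.0005·V_5 = 0
  0.02296·V_5 - 0.02128·V_1 - 0.000625·V_2 - 0.0005·V_3 = 0
Solving these 4 simultaneous equations (Gaussian elimination) gives:
  V_1 = 23.16 V, V_2 = 23.11 V, V_3 = 0.1328 V, V_5 = 22.09 V
I_R8 = (V_4 - V_5)/R8 = (0 - 22.09)/1800 = -0.01227 A
|I_R8| = 0.01227 A

Final answer: |I_R8| = 0.01227 A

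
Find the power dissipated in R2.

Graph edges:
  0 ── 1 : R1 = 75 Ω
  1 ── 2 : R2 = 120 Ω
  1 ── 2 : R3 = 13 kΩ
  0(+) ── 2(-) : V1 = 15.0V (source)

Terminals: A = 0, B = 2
Nodal analysis, taking node 2 as the 0 V reference.
Source V1 fixes V_0 = 15 V.
KCL at each unknown node (sum of currents leaving = 0; resistances in Ω):
  Node 1: (V_1 - 15)/75 + (V_1 - 0)/120 + (V_1 - 0)/13000 = 0
Collecting terms: 0.02174 × V_1 = 0.2  =>  V_1 = 9.198 V
I_R2 = (V_1 - V_2)/R2 = (9.198 - 0)/120 = 0.07665 A
P_R2 = I_R2² × R2 = (0.07665)² × 120 = 0.705 W

Final answer: 0.705 W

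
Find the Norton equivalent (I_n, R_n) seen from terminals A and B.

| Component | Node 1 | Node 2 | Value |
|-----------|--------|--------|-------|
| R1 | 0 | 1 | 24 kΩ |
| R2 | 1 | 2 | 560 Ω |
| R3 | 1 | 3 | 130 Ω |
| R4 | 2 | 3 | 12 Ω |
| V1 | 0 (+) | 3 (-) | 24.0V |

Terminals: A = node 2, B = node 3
Find the Thévenin equivalent first; then I_n = V_th/R_th and R_n = R_th.
Step 1 — V_th is the open-circuit voltage V_A - V_B (nothing connected across the terminals).
Nodal analysis, taking node 3 as the 0 V reference.
Source V1 fixes V_0 = 24 V.
KCL at each unknown node (sum of currents leaving = 0; resistances in Ω):
  Node 1: (V_1 - 24)/24000 + (V_1 - V_2)/560 + (V_1 - 0)/130 = 0
  Node 2: (V_2 - V_1)/560 + (V_2 - 0)/12 = 0
Collecting terms (coefficients in siemens):
  0.00952·V_1 - 0.001786·V_2 = 0.001
  0.08512·V_2 - 0.001786·V_1 = 0
Determinant D = (0.00952)(0.08512) - (-0.001786)(-0.001786) = 0.0008071
V_1 = [(0.001)(0.08512) - (-0.001786)(0)]/D = 0.1055 V
V_2 = [(0.00952)(0) - (0.001)(-0.001786)]/D = 0.002212 V
V_th = V_2 - V_3 = 0.002212 - 0 = 0.002212 V
Step 2 — R_th: zero the source — replace V1 by a short circuit (node 3 merges into node 0) — and find the resistance seen between A (node 2) and B (node 0).
Reduce the network between node 2 (A) and node 0 (B) by series/parallel combination:
  Rp1 = R1 ‖ R3 (parallel, both between nodes 0 and 1) = 1/(1/24000 + 1/130) = 129.3 Ω
  Rs1 = R2 + Rp1 (series, joined only at node 1) = 560 + 129.3 = 689.3 Ω
  Rp2 = R4 ‖ Rs1 (parallel, both between nodes 0 and 2) = 1/(1/12 + 1/689.3) = 11.79 Ω
R_th = 11.79 Ω
I_n = V_th/R_th = 0.002212/11.79 = 0.0001876 A, and R_n = R_th = 11.79 Ω

Final answer: I_n = 0.0001876 A, R_n = 11.79 Ω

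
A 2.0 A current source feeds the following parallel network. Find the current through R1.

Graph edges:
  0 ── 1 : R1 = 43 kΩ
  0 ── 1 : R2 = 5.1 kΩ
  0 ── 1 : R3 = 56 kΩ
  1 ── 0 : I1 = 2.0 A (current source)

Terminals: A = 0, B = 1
All resistors sit directly between nodes 0 and 1, so they are in parallel and share one voltage V; the full source current 2 A splits among them.
1/R_par = 1/43000 + 1/5100 + 1/56000 = 0.0002372 S  =>  R_par = 4216 Ω
V = I × R_par = 2 × 4216 = 8432 V
I_R1 = V/R1 = 8432/43000 = 0.1961 A

Final answer: 0.1961 A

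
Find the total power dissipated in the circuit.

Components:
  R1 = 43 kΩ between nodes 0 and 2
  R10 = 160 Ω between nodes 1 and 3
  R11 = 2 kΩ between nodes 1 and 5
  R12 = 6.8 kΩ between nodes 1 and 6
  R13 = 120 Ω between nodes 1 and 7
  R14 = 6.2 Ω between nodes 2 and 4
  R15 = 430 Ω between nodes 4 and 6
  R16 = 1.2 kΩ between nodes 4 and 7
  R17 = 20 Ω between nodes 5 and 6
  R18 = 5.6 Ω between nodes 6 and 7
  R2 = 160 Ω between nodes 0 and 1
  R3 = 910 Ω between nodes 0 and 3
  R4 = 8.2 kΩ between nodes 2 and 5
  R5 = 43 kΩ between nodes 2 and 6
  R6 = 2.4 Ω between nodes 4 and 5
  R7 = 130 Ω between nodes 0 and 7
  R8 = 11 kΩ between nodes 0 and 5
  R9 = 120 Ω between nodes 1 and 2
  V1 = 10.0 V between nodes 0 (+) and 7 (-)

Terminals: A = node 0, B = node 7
Nodal analysis, taking node 7 as the 0 V reference.
Source V1 fixes V_0 = 10 V.
KCL at each unknown node (sum of currents leaving = 0; resistances in Ω):
  Node 1: (V_1 - 10)/160 + (V_1 - V_2)/120 + (V_1 - V_3)/160 + (V_1 - V_5)/2000 + (V_1 - V_6)/6800 + (V_1 - 0)/120 = 0
  Node 2: (V_2 - 10)/43000 + (V_2 - V_5)/8200 + (V_2 - V_6)/43000 + (V_2 - V_1)/120 + (V_2 - V_4)/6.2 = 0
  Node 3: (V_3 - 10)/910 + (V_3 - V_1)/160 = 0
  Node 4: (V_4 - V_5)/2.4 + (V_4 - V_2)/6.2 + (V_4 - V_6)/430 + (V_4 - 0)/1200 = 0
  Node 5: (V_5 - V_2)/8200 + (V_5 - V_4)/2.4 + (V_5 - 10)/11000 + (V_5 - V_1)/2000 + (V_5 - V_6)/20 = 0
  Node 6: (V_6 - V_2)/43000 + (V_6 - V_1)/6800 + (V_6 - V_4)/430 + (V_6 - V_5)/20 + (V_6 - 0)/5.6 = 0
Collecting terms (coefficients in siemens):
  0.02981·V_1 - 0.008333·V_2 - 0.00625·V_3 - 0.0005·V_5 - 0.0001471·V_6 = 0.0625
  0.1698·V_2 - 0.008333·V_1 - 0.1613·V_4 - 0.000122·V_5 - 0.00002326·V_6 = 0.0002326
  0.007349·V_3 - 0.00625·V_1 = 0.01099
  0.5811·V_4 - 0.1613·V_2 - 0.4167·V_5 - 0.002326·V_6 = 0
  0.4674·V_5 - 0.0005·V_1 - 0.000122·V_2 - 0.4167·V_4 - 0.05·V_6 = 0.0009091
  0.2311·V_6 - 0.0001471·V_1 - 0.00002326·V_2 - 0.002326·V_4 - 0.05·V_5 = 0
Solving these 6 simultaneous equations (Gaussian elimination) gives:
  V_1 = 3.193 V, V_2 = 0.7287 V, V_3 = 4.211 V, V_4 = 0.6003 V
  V_5 = 0.5544 V, V_6 = 0.1281 V
Power in each resistor, P = (ΔV)²/R:
  P_R1 = (10 - 0.7287)²/43000 = 0.001999 W
  P_R2 = (10 - 3.193)²/160 = 0.2896 W
  P_R3 = (10 - 4.211)²/910 = 0.03683 W
  P_R4 = (0.7287 - 0.5544)²/8200 = 0.000003705 W
  P_R5 = (0.7287 - 0.1281)²/43000 = 0.000008388 W
  P_R6 = (0.6003 - 0.5544)²/2.4 = 0.0008769 W
  P_R7 = (10 - 0)²/130 = 0.7692 W
  P_R8 = (10 - 0.5544)²/11000 = 0.008111 W
  P_R9 = (3.193 - 0.7287)²/120 = 0.05059 W
  P_R10 = (3.193 - 4.211)²/160 = 0.006476 W
  P_R11 = (3.193 - 0.5544)²/2000 = 0.00348 W
  P_R12 = (3.193 - 0.1281)²/6800 = 0.001381 W
  P_R13 = (3.193 - 0)²/120 = 0.08494 W
  P_R14 = (0.7287 - 0.6003)²/6.2 = 0.00266 W
  P_R15 = (0.6003 - 0.1281)²/430 = 0.0005184 W
  P_R16 = (0.6003 - 0)²/1200 = 0.0003003 W
  P_R17 = (0.5544 - 0.1281)²/20 = 0.009086 W
  P_R18 = (0.1281 - 0)²/5.6 = 0.002931 W
P_total = P_R1 + P_R2 + P_R3 + P_R4 + P_R5 + P_R6 + P_R7 + P_R8 + P_R9 + P_R10 + P_R11 + P_R12 + P_R13 + P_R14 + P_R15 + P_R16 + P_R17 + P_R18 = 1.269 W

Final answer: 1.269 W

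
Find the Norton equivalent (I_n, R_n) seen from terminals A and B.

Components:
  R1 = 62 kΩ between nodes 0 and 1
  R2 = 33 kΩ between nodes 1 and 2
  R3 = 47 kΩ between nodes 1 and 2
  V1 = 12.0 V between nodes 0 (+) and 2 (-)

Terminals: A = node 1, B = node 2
Find the Thévenin equivalent first; then I_n = V_th/R_th and R_n = R_th.
Step 1 — V_th is the open-circuit voltage V_A - V_B (nothing connected across the terminals).
Nodal analysis, taking node 2 as the 0 V reference.
Source V1 fixes V_0 = 12 V.
KCL at each unknown node (sum of currents leaving = 0; resistances in Ω):
  Node 1: (V_1 - 12)/62000 + (V_1 - 0)/33000 + (V_1 - 0)/47000 = 0
Collecting terms: 0.00006771 × V_1 = 0.0001935  =>  V_1 = 2.859 V
V_th = V_1 - V_2 = 2.859 - 0 = 2.859 V
Step 2 — R_th: zero the source — replace V1 by a short circuit (node 2 merges into node 0) — and find the resistance seen between A (node 1) and B (node 0).
Reduce the network between node 1 (A) and node 0 (B) by series/parallel combination:
  Rp1 = R1 ‖ R2 ‖ R3 (parallel, all between nodes 0 and 1) = 1/(1/62000 + 1/33000 + 1/47000) = 14770 Ω
R_th = 14.77 kΩ
I_n = V_th/R_th = 2.859/14770 = 0.0001935 A, and R_n = R_th = 14.77 kΩ

Final answer: I_n = 0.0001935 A, R_n = 14.77 kΩ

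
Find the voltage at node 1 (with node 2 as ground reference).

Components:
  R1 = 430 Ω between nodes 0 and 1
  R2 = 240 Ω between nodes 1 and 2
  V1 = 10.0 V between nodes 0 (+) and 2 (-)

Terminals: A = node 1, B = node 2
Nodal analysis, taking node 2 as the 0 V reference.
Source V1 fixes V_0 = 10 V.
KCL at each unknown node (sum of currents leaving = 0; resistances in Ω):
  Node 1: (V_1 - 10)/430 + (V_1 - 0)/240 = 0
Collecting terms: 0.006492 × V_1 = 0.02326  =>  V_1 = 3.582 V
The requested potential is V_1 = 3.582 V.

Final answer: V_1 = 3.582 V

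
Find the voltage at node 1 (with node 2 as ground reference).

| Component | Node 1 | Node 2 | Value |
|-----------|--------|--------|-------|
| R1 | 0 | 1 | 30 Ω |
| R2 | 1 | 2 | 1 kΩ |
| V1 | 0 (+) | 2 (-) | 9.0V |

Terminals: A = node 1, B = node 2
Nodal analysis, taking node 2 as the 0 V reference.
Source V1 fixes V_0 = 9 V.
KCL at each unknown node (sum of currents leaving = 0; resistances in Ω):
  Node 1: (V_1 - 9)/30 + (V_1 - 0)/1000 = 0
Collecting terms: 0.03433 × V_1 = 0.3  =>  V_1 = 8.738 V
The requested potential is V_1 = 8.738 V.

Final answer: V_1 = 8.738 V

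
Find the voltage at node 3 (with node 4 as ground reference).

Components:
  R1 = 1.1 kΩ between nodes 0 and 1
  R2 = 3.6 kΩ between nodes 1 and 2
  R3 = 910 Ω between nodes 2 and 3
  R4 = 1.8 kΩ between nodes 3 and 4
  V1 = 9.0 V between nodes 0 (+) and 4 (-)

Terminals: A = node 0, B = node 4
Nodal analysis, taking node 4 as the 0 V reference.
Source V1 fixes V_0 = 9 V.
KCL at each unknown node (sum of currents leaving = 0; resistances in Ω):
  Node 1: (V_1 - 9)/1100 + (V_1 - V_2)/3600 = 0
  Node 2: (V_2 - V_1)/3600 + (V_2 - V_3)/910 = 0
  Node 3: (V_3 - V_2)/910 + (V_3 - 0)/1800 = 0
Collecting terms (coefficients in siemens):
  0.001187·V_1 - 0.0002778·V_2 = 0.008182
  0.001377·V_2 - 0.0002778·V_1 - 0.001099·V_3 = 0
  0.001654·V_3 - 0.001099·V_2 = 0
Solving these 3 simultaneous equations (Gaussian elimination) gives:
  V_1 = 7.664 V, V_2 = 3.291 V, V_3 = 2.186 V
The requested potential is V_3 = 2.186 V.

Final answer: V_3 = 2.186 V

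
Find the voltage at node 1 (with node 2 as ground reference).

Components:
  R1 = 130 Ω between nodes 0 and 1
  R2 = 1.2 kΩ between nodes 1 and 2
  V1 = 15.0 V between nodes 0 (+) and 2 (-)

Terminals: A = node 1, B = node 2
Nodal analysis, taking node 2 as the 0 V reference.
Source V1 fixes V_0 = 15 V.
KCL at each unknown node (sum of currents leaving = 0; resistances in Ω):
  Node 1: (V_1 - 15)/130 + (V_1 - 0)/1200 = 0
Collecting terms: 0.008526 × V_1 = 0.1154  =>  V_1 = 13.53 V
The requested potential is V_1 = 13.53 V.

Final answer: V_1 = 13.53 V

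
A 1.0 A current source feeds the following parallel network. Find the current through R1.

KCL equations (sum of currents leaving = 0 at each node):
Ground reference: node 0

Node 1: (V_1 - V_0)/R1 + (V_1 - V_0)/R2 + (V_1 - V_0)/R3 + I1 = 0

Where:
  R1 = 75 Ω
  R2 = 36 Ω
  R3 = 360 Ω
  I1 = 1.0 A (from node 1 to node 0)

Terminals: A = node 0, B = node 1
All resistors sit directly between nodes 0 and 1, so they are in parallel and share one voltage V; the full source current 1 A splits among them.
1/R_par = 1/75 + 1/36 + 1/360 = 0.04389 S  =>  R_par = 22.78 Ω
V = I × R_par = 1 × 22.78 = 22.78 V
I_R1 = V/R1 = 22.78/75 = 0.3038 A

Final answer: 0.3038 A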